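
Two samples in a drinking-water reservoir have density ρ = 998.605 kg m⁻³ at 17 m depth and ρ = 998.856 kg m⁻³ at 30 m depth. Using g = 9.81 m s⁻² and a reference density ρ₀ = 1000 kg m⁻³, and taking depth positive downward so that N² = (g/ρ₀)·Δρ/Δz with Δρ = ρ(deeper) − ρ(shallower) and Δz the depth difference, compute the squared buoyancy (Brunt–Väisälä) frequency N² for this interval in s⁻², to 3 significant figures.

1.89 × 10⁻⁴ s⁻²

Δρ = 998.856 − 998.605 = 0.251 kg m⁻³ over Δz = 30 − 17 = 13 m.
N² = (9.81/1000) × (0.251/13) = 1.8941 × 10⁻⁴ s⁻² ≈ 1.89 × 10⁻⁴ s⁻².
N² > 0, so the interval is statically stable.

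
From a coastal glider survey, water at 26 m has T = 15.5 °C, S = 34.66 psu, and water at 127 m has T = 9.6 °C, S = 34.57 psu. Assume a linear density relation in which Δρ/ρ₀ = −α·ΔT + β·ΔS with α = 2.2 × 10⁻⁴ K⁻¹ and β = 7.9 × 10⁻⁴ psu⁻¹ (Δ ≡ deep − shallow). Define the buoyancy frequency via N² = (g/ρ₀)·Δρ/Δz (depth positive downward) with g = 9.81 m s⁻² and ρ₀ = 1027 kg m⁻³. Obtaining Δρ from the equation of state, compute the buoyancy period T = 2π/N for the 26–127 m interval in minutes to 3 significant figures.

9.59 min

ΔT = -5.9 K, ΔS = -0.09 psu (deep − shallow).
Δρ/ρ₀ = −αΔT + βΔS = 1.298 × 10⁻³ − 7.11 × 10⁻⁵ = 1.2269 × 10⁻³, so Δρ ≈ 1.260 kg m⁻³.
N² = (g/ρ₀)·Δρ/Δz = g·(Δρ/ρ₀)/Δz = 9.81 × 1.2269 × 10⁻³ / 101 = 1.1917 × 10⁻⁴ s⁻².
N = √(1.1917 × 10⁻⁴) = 0.010917 rad s⁻¹ → T = 2π/N = 575.54 s = 9.5923 min ≈ 9.59 min.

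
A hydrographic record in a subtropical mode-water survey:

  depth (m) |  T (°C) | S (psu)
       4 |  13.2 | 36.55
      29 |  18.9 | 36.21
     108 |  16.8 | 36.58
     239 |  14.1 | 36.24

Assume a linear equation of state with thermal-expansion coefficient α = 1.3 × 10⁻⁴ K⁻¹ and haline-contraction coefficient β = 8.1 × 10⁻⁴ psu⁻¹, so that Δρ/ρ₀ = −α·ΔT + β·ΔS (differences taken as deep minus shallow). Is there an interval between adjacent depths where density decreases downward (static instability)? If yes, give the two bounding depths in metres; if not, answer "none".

Evaluate Δρ/ρ₀ = −αΔT + βΔS across each adjacent pair:
  4–29 m: −αΔT+βΔS = −(1.3 × 10⁻⁴)(+5.7)+(8.1 × 10⁻⁴)(-0.34) = -1.0 × 10⁻³ → UNSTABLE
  29–108 m: −αΔT+βΔS = −(1.3 × 10⁻⁴)(-2.1)+(8.1 × 10⁻⁴)(+0.37) = 5.7 × 10⁻⁴ → stable
  108–239 m: −αΔT+βΔS = −(1.3 × 10⁻⁴)(-2.7)+(8.1 × 10⁻⁴)(-0.34) = 7.6 × 10⁻⁵ → stable
The 4–29 m interval has Δρ < 0: lighter water underlies denser water.

4–29 m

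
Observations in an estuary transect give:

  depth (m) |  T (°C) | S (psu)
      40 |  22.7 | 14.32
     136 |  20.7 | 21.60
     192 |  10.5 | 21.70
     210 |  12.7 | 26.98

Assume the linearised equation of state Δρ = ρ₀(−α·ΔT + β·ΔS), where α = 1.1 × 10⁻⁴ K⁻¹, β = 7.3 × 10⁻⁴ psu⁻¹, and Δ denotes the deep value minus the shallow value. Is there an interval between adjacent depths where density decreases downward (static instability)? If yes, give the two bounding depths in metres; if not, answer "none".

Evaluate Δρ/ρ₀ = −αΔT + βΔS across each adjacent pair:
  40–136 m: −αΔT+βΔS = −(1.1 × 10⁻⁴)(-2.0)+(7.3 × 10⁻⁴)(+7.28) = 5.5 × 10⁻³ → stable
  136–192 m: −αΔT+βΔS = −(1.1 × 10⁻⁴)(-10.2)+(7.3 × 10⁻⁴)(+0.10) = 1.2 × 10⁻³ → stable
  192–210 m: −αΔT+βΔS = −(1.1 × 10⁻⁴)(+2.2)+(7.3 × 10⁻⁴)(+5.28) = 3.6 × 10⁻³ → stable
Every interval has Δρ > 0: the column is stably stratified throughout.

none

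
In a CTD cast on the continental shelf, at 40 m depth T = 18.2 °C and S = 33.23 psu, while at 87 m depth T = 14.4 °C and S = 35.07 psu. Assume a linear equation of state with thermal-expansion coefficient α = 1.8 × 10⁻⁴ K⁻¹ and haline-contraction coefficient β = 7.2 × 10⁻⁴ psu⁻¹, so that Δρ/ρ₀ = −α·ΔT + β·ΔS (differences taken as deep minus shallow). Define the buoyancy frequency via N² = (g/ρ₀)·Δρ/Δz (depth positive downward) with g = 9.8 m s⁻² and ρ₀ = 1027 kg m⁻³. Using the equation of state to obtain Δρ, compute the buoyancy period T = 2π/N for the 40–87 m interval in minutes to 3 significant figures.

ΔT = -3.8 K, ΔS = +1.84 psu (deep − shallow).
Δρ/ρ₀ = −αΔT + βΔS = 6.84 × 10⁻⁴ + 1.3248 × 10⁻³ = 2.0088 × 10⁻³, so Δρ ≈ 2.063 kg m⁻³.
N² = (g/ρ₀)·Δρ/Δz = g·(Δρ/ρ₀)/Δz = 9.8 × 2.0088 × 10⁻³ / 47 = 4.1886 × 10⁻⁴ s⁻².
N = √(4.1886 × 10⁻⁴) = 0.020466 rad s⁻¹ → T = 2π/N = 307.01 s = 5.1168 min ≈ 5.12 min.

5.12 min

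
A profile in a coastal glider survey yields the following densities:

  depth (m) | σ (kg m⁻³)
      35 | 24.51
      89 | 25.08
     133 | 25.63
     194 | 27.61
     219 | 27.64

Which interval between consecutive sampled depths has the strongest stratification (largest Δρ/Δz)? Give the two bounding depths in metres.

133–194 m

Compute the density gradient over each adjacent pair:
  35–89 m: Δρ/Δz = 0.57/54 = 0.011 kg m⁻⁴
  89–133 m: Δρ/Δz = 0.55/44 = 0.013 kg m⁻⁴
  133–194 m: Δρ/Δz = 1.98/61 = 0.032 kg m⁻⁴
  194–219 m: Δρ/Δz = 0.03/25 = 1.2 × 10⁻³ kg m⁻⁴
The largest gradient is in the 133–194 m interval — the pycnocline.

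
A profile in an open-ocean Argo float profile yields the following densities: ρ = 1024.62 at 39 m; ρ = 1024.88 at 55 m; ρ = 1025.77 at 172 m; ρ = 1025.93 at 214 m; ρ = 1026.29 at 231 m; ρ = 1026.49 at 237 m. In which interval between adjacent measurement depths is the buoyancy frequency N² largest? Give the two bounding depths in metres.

231–237 m

Compute the density gradient over each adjacent pair:
  39–55 m: Δρ/Δz = 0.26/16 = 0.016 kg m⁻⁴
  55–172 m: Δρ/Δz = 0.89/117 = 7.6 × 10⁻³ kg m⁻⁴
  172–214 m: Δρ/Δz = 0.16/42 = 3.8 × 10⁻³ kg m⁻⁴
  214–231 m: Δρ/Δz = 0.36/17 = 0.021 kg m⁻⁴
  231–237 m: Δρ/Δz = 0.20/6 = 0.033 kg m⁻⁴
The largest gradient is in the 231–237 m interval — the pycnocline.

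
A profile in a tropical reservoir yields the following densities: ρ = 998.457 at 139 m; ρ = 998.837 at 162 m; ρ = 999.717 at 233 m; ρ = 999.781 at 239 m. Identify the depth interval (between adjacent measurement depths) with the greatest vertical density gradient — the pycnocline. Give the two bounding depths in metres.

Compute the density gradient over each adjacent pair:
  139–162 m: Δρ/Δz = 0.380/23 = 0.017 kg m⁻⁴
  162–233 m: Δρ/Δz = 0.880/71 = 0.012 kg m⁻⁴
  233–239 m: Δρ/Δz = 0.064/6 = 0.011 kg m⁻⁴
The largest gradient is in the 139–162 m interval — the pycnocline.

139–162 m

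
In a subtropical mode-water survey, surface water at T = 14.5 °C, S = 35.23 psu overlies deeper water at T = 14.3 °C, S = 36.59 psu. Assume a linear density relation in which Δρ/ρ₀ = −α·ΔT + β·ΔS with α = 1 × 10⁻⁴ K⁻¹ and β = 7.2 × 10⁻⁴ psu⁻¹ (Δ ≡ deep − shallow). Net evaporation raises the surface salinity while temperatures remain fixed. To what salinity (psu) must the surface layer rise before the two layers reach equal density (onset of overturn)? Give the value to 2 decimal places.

36.62 psu

Neutral buoyancy requires −α(T_deep − T_surf) + β(S_deep − S_surf′) = 0.
S_surf′ = S_deep − (α/β)·ΔT = 36.59 − (1 × 10⁻⁴/7.2 × 10⁻⁴)·(-0.2) = 36.6178 psu.
Increase required: 36.6178 − 35.23 = 1.3878 psu.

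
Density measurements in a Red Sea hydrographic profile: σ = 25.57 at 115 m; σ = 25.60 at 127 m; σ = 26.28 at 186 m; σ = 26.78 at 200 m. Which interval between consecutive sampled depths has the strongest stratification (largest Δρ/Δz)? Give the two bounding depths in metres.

Compute the density gradient over each adjacent pair:
  115–127 m: Δρ/Δz = 0.03/12 = 2.5 × 10⁻³ kg m⁻⁴
  127–186 m: Δρ/Δz = 0.68/59 = 0.012 kg m⁻⁴
  186–200 m: Δρ/Δz = 0.50/14 = 0.036 kg m⁻⁴
The largest gradient is in the 186–200 m interval — the pycnocline.

186–200 m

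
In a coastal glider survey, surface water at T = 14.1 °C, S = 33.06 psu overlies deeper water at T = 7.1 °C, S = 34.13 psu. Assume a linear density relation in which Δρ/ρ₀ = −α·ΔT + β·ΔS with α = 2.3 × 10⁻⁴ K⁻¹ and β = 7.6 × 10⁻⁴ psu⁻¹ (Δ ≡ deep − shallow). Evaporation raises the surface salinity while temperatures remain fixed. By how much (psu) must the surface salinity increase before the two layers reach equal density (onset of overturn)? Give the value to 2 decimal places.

3.19 psu

Neutral buoyancy requires −α(T_deep − T_surf) + β(S_deep − S_surf′) = 0.
S_surf′ = S_deep − (α/β)·ΔT = 34.13 − (2.3 × 10⁻⁴/7.6 × 10⁻⁴)·(-7.0) = 36.2484 psu.
Increase required: 36.2484 − 33.06 = 3.1884 psu.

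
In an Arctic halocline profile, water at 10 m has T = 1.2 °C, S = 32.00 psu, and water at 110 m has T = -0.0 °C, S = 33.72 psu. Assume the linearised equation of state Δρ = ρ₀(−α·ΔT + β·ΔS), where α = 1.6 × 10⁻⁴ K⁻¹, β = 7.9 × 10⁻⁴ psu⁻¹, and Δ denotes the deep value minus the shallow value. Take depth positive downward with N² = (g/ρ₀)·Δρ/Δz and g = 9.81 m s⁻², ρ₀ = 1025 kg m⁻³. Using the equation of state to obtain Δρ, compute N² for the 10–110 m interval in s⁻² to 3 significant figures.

ΔT = -1.2 K, ΔS = +1.72 psu (deep − shallow).
Δρ/ρ₀ = −αΔT + βΔS = 1.92 × 10⁻⁴ + 1.3588 × 10⁻³ = 1.5508 × 10⁻³, so Δρ ≈ 1.590 kg m⁻³.
N² = (g/ρ₀)·Δρ/Δz = g·(Δρ/ρ₀)/Δz = 9.81 × 1.5508 × 10⁻³ / 100 = 1.5213 × 10⁻⁴ s⁻² ≈ 1.52 × 10⁻⁴ s⁻².

1.52 × 10⁻⁴ s⁻²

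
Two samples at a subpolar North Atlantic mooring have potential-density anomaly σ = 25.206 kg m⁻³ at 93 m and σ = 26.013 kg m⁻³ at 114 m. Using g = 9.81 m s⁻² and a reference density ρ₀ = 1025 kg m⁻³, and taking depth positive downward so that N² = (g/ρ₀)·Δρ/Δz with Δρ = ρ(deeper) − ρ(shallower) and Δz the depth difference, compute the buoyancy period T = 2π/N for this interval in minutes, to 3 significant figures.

Δρ = 1026.013 − 1025.206 = 0.807 kg m⁻³ over Δz = 114 − 93 = 21 m.
N² = (9.81/1025) × (0.807/21) = 3.6779 × 10⁻⁴ s⁻².
N = √(3.6779 × 10⁻⁴) = 0.019178 rad s⁻¹, so T = 2π/N = 327.62 s = 5.4603 min ≈ 5.46 min.

5.46 min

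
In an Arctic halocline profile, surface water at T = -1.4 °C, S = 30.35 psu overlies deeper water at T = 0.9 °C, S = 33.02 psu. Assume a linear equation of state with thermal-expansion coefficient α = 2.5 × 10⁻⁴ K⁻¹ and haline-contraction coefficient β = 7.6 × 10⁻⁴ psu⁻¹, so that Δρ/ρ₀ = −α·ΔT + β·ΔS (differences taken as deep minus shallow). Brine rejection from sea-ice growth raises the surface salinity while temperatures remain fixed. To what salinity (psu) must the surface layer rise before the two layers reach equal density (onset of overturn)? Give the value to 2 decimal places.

Neutral buoyancy requires −α(T_deep − T_surf) + β(S_deep − S_surf′) = 0.
S_surf′ = S_deep − (α/β)·ΔT = 33.02 − (2.5 × 10⁻⁴/7.6 × 10⁻⁴)·(+2.3) = 32.2634 psu.
Increase required: 32.2634 − 30.35 = 1.9134 psu.

32.26 psu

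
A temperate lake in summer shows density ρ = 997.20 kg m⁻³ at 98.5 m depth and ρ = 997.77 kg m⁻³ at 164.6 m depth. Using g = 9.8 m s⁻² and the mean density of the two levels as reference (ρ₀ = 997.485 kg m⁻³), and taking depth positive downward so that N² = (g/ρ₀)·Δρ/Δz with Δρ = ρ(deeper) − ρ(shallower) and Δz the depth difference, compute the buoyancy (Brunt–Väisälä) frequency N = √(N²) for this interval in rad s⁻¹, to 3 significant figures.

Δρ = 997.77 − 997.20 = 0.57 kg m⁻³ over Δz = 164.6 − 98.5 = 66.1 m.
N² = (9.8/997.485) × (0.57/66.1) = 8.4721 × 10⁻⁵ s⁻².
N = √(8.4721 × 10⁻⁵) = 9.2044 × 10⁻³ rad s⁻¹ ≈ 9.20 × 10⁻³ rad s⁻¹.

9.20 × 10⁻³ rad s⁻¹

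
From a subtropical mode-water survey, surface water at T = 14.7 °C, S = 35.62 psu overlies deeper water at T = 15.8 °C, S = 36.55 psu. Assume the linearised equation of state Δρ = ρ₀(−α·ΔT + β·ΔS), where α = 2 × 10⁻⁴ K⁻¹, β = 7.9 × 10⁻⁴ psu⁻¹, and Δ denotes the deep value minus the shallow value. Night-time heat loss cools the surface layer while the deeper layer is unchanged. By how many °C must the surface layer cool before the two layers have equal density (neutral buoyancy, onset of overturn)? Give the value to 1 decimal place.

Neutral buoyancy requires Δρ = 0, i.e. −α(T_deep − T_surf′) + β(S_deep − S_surf) = 0.
T_surf′ = T_deep − (β/α)·ΔS = 15.8 − (7.9 × 10⁻⁴/2 × 10⁻⁴)·(+0.93) = 12.127 °C.
Cooling required: 14.7 − (12.127) = 2.573 °C.

2.6 °C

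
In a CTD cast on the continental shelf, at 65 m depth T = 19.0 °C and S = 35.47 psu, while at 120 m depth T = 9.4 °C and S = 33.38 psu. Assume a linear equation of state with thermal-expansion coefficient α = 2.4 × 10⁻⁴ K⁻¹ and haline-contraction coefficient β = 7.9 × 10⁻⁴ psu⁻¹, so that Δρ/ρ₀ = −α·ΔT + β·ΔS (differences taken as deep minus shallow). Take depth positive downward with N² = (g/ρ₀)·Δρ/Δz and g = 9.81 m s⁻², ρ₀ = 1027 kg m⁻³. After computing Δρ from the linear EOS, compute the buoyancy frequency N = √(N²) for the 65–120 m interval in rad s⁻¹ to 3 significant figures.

ΔT = -9.6 K, ΔS = -2.09 psu (deep − shallow).
Δρ/ρ₀ = −αΔT + βΔS = 2.304 × 10⁻³ − 1.6511 × 10⁻³ = 6.529 × 10⁻⁴, so Δρ ≈ 0.6705 kg m⁻³.
N² = (g/ρ₀)·Δρ/Δz = g·(Δρ/ρ₀)/Δz = 9.81 × 6.529 × 10⁻⁴ / 55 = 1.1645 × 10⁻⁴ s⁻².
N = √(1.1645 × 10⁻⁴) = 0.010791 rad s⁻¹ ≈ 0.0108 rad s⁻¹.

0.0108 rad s⁻¹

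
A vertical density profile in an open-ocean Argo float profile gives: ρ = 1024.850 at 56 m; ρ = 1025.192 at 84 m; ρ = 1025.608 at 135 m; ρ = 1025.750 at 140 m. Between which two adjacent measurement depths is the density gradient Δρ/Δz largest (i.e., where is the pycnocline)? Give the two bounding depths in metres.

Compute the density gradient over each adjacent pair:
  56–84 m: Δρ/Δz = 0.342/28 = 0.012 kg m⁻⁴
  84–135 m: Δρ/Δz = 0.416/51 = 8.2 × 10⁻³ kg m⁻⁴
  135–140 m: Δρ/Δz = 0.142/5 = 0.028 kg m⁻⁴
The largest gradient is in the 135–140 m interval — the pycnocline.

135–140 m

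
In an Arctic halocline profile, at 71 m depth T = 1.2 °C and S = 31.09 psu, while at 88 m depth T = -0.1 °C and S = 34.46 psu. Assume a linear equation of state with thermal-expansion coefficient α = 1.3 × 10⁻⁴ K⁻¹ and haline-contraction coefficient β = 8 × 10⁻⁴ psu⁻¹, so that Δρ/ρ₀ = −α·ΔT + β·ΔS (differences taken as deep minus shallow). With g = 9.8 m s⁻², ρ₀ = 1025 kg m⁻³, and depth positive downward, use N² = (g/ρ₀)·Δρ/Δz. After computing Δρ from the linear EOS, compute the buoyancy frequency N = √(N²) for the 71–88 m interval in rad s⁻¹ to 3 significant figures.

ΔT = -1.3 K, ΔS = +3.37 psu (deep − shallow).
Δρ/ρ₀ = −αΔT + βΔS = 1.69 × 10⁻⁴ + 2.696 × 10⁻³ = 2.865 × 10⁻³, so Δρ ≈ 2.937 kg m⁻³.
N² = (g/ρ₀)·Δρ/Δz = g·(Δρ/ρ₀)/Δz = 9.8 × 2.865 × 10⁻³ / 17 = 1.6516 × 10⁻³ s⁻².
N = √(1.6516 × 10⁻³) = 0.040640 rad s⁻¹ ≈ 0.0406 rad s⁻¹.

0.0406 rad s⁻¹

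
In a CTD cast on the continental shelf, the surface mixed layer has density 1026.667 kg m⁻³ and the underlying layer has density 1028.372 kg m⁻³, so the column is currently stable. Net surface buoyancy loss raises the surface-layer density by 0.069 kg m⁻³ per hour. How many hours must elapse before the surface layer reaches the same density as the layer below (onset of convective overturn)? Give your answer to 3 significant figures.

Density deficit of the surface layer: 1028.372 − 1026.667 = 1.705 kg m⁻³.
Required change = 1.705 / 0.069 = 24.7 hours.

24.7 hours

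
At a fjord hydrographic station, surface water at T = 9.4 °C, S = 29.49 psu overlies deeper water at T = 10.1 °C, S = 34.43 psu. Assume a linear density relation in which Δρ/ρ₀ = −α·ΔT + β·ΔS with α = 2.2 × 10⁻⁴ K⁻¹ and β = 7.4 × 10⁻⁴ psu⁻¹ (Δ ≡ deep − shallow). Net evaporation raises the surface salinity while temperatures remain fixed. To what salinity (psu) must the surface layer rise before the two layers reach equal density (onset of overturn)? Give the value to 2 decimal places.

34.22 psu

Neutral buoyancy requires −α(T_deep − T_surf) + β(S_deep − S_surf′) = 0.
S_surf′ = S_deep − (α/β)·ΔT = 34.43 − (2.2 × 10⁻⁴/7.4 × 10⁻⁴)·(+0.7) = 34.2219 psu.
Increase required: 34.2219 − 29.49 = 4.7319 psu.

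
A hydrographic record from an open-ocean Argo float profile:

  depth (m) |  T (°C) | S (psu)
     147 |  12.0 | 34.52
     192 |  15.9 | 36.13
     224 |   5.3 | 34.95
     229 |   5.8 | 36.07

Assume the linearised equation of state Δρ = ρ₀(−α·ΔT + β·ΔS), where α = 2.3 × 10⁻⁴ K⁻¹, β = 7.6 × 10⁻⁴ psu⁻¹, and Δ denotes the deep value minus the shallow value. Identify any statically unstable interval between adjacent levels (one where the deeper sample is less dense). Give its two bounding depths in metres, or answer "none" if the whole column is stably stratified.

none

Evaluate Δρ/ρ₀ = −αΔT + βΔS across each adjacent pair:
  147–192 m: −αΔT+βΔS = −(2.3 × 10⁻⁴)(+3.9)+(7.6 × 10⁻⁴)(+1.61) = 3.3 × 10⁻⁴ → stable
  192–224 m: −αΔT+βΔS = −(2.3 × 10⁻⁴)(-10.6)+(7.6 × 10⁻⁴)(-1.18) = 1.5 × 10⁻³ → stable
  224–229 m: −αΔT+βΔS = −(2.3 × 10⁻⁴)(+0.5)+(7.6 × 10⁻⁴)(+1.12) = 7.4 × 10⁻⁴ → stable
Every interval has Δρ > 0: the column is stably stratified throughout.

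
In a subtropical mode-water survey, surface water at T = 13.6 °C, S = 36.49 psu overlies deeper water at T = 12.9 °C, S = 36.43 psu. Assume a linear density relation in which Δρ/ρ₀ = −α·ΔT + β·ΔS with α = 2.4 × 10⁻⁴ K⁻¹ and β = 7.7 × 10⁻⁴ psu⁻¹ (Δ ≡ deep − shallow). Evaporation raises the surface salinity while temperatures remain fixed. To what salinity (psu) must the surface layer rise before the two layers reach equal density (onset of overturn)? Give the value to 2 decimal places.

36.65 psu

Neutral buoyancy requires −α(T_deep − T_surf) + β(S_deep − S_surf′) = 0.
S_surf′ = S_deep − (α/β)·ΔT = 36.43 − (2.4 × 10⁻⁴/7.7 × 10⁻⁴)·(-0.7) = 36.6482 psu.
Increase required: 36.6482 − 36.49 = 0.1582 psu.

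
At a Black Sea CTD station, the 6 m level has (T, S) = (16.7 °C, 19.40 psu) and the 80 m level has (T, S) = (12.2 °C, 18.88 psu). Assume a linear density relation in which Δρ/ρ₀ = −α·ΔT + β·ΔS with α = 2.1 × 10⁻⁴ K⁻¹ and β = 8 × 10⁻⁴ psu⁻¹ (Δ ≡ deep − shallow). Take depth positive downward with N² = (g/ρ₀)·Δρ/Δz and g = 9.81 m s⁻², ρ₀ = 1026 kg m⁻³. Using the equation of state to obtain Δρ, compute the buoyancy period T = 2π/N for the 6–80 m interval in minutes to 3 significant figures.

12.5 min

ΔT = -4.5 K, ΔS = -0.52 psu (deep − shallow).
Δρ/ρ₀ = −αΔT + βΔS = 9.45 × 10⁻⁴ − 4.16 × 10⁻⁴ = 5.29 × 10⁻⁴, so Δρ ≈ 0.5428 kg m⁻³.
N² = (g/ρ₀)·Δρ/Δz = g·(Δρ/ρ₀)/Δz = 9.81 × 5.29 × 10⁻⁴ / 74 = 7.0128 × 10⁻⁵ s⁻².
N = √(7.0128 × 10⁻⁵) = 8.3742 × 10⁻³ rad s⁻¹ → T = 2π/N = 750.30 s = 12.505 min ≈ 12.5 min.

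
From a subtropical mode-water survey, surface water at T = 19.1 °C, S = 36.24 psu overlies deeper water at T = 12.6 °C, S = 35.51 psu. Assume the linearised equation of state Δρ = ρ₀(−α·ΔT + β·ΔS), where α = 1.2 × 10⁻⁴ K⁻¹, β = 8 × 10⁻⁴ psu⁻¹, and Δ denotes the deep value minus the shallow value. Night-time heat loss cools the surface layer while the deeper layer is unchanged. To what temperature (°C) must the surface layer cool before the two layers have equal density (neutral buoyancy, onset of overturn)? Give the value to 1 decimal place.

Neutral buoyancy requires Δρ = 0, i.e. −α(T_deep − T_surf′) + β(S_deep − S_surf) = 0.
T_surf′ = T_deep − (β/α)·ΔS = 12.6 − (8 × 10⁻⁴/1.2 × 10⁻⁴)·(-0.73) = 17.467 °C.
Cooling required: 19.1 − (17.467) = 1.633 °C.

17.5 °C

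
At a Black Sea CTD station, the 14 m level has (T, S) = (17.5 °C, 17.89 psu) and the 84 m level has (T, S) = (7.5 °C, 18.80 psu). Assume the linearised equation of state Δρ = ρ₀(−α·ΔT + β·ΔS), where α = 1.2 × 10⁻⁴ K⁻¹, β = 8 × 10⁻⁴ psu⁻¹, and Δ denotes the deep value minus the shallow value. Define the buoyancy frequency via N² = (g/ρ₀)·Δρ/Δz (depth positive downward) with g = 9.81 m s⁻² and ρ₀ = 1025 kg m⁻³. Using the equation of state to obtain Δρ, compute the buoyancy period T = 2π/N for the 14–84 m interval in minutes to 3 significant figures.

ΔT = -10.0 K, ΔS = +0.91 psu (deep − shallow).
Δρ/ρ₀ = −αΔT + βΔS = 1.20 × 10⁻³ + 7.28 × 10⁻⁴ = 1.928 × 10⁻³, so Δρ ≈ 1.976 kg m⁻³.
N² = (g/ρ₀)·Δρ/Δz = g·(Δρ/ρ₀)/Δz = 9.81 × 1.928 × 10⁻³ / 70 = 2.7020 × 10⁻⁴ s⁻².
N = √(2.7020 × 10⁻⁴) = 0.016438 rad s⁻¹ → T = 2π/N = 382.24 s = 6.3707 min ≈ 6.37 min.

6.37 min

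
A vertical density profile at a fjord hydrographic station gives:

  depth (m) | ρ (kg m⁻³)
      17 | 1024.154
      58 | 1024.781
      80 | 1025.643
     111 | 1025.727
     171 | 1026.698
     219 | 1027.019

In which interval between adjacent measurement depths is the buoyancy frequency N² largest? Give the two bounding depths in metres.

Compute the density gradient over each adjacent pair:
  17–58 m: Δρ/Δz = 0.627/41 = 0.015 kg m⁻⁴
  58–80 m: Δρ/Δz = 0.862/22 = 0.039 kg m⁻⁴
  80–111 m: Δρ/Δz = 0.084/31 = 2.7 × 10⁻³ kg m⁻⁴
  111–171 m: Δρ/Δz = 0.971/60 = 0.016 kg m⁻⁴
  171–219 m: Δρ/Δz = 0.321/48 = 6.7 × 10⁻³ kg m⁻⁴
The largest gradient is in the 58–80 m interval — the pycnocline.

58–80 m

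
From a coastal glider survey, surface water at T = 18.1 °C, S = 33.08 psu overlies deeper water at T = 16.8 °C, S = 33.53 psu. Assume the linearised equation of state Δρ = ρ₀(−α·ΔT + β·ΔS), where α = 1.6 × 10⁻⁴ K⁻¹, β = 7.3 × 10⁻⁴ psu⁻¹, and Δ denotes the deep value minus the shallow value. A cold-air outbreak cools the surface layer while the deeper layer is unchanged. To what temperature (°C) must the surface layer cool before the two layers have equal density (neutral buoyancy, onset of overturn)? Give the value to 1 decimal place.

Neutral buoyancy requires Δρ = 0, i.e. −α(T_deep − T_surf′) + β(S_deep − S_surf) = 0.
T_surf′ = T_deep − (β/α)·ΔS = 16.8 − (7.3 × 10⁻⁴/1.6 × 10⁻⁴)·(+0.45) = 14.747 °C.
Cooling required: 18.1 − (14.747) = 3.353 °C.

14.7 °C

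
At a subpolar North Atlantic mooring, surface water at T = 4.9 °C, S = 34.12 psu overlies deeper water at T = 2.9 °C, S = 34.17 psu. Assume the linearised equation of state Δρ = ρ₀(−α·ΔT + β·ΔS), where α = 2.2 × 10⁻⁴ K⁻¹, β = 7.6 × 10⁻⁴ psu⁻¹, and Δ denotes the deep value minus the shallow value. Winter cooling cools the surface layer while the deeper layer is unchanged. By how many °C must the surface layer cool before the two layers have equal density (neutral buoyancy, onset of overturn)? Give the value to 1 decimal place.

Neutral buoyancy requires Δρ = 0, i.e. −α(T_deep − T_surf′) + β(S_deep − S_surf) = 0.
T_surf′ = T_deep − (β/α)·ΔS = 2.9 − (7.6 × 10⁻⁴/2.2 × 10⁻⁴)·(+0.05) = 2.727 °C.
Cooling required: 4.9 − (2.727) = 2.173 °C.

2.2 °C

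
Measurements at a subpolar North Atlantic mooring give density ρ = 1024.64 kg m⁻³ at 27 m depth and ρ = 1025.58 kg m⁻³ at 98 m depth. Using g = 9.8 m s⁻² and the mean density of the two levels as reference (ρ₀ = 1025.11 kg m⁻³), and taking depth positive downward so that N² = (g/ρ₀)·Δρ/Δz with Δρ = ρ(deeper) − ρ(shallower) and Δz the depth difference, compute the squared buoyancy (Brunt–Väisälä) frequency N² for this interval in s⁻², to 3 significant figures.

1.27 × 10⁻⁴ s⁻²

Δρ = 1025.58 − 1024.64 = 0.94 kg m⁻³ over Δz = 98 − 27 = 71 m.
N² = (9.8/1025.11) × (0.94/71) = 1.2657 × 10⁻⁴ s⁻² ≈ 1.27 × 10⁻⁴ s⁻².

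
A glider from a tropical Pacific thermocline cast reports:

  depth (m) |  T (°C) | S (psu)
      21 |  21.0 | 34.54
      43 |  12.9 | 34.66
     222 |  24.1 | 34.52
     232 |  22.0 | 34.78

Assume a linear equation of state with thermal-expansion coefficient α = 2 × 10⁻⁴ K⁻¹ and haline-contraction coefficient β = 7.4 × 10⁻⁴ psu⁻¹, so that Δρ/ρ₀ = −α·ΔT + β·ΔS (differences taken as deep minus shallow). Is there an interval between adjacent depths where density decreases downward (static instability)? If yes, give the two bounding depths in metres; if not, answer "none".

Evaluate Δρ/ρ₀ = −αΔT + βΔS across each adjacent pair:
  21–43 m: −αΔT+βΔS = −(2 × 10⁻⁴)(-8.1)+(7.4 × 10⁻⁴)(+0.12) = 1.7 × 10⁻³ → stable
  43–222 m: −αΔT+βΔS = −(2 × 10⁻⁴)(+11.2)+(7.4 × 10⁻⁴)(-0.14) = -2.3 × 10⁻³ → UNSTABLE
  222–232 m: −αΔT+βΔS = −(2 × 10⁻⁴)(-2.1)+(7.4 × 10⁻⁴)(+0.26) = 6.1 × 10⁻⁴ → stable
The 43–222 m interval has Δρ < 0: lighter water underlies denser water.

43–222 m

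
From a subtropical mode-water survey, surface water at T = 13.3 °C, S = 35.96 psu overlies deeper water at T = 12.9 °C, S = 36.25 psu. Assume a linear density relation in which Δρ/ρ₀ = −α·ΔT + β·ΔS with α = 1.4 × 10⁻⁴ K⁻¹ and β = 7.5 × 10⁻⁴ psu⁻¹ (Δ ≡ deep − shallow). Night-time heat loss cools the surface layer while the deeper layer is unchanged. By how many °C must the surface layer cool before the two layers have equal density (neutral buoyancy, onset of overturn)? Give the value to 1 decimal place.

Neutral buoyancy requires Δρ = 0, i.e. −α(T_deep − T_surf′) + β(S_deep − S_surf) = 0.
T_surf′ = T_deep − (β/α)·ΔS = 12.9 − (7.5 × 10⁻⁴/1.4 × 10⁻⁴)·(+0.29) = 11.346 °C.
Cooling required: 13.3 − (11.346) = 1.954 °C.

2.0 °C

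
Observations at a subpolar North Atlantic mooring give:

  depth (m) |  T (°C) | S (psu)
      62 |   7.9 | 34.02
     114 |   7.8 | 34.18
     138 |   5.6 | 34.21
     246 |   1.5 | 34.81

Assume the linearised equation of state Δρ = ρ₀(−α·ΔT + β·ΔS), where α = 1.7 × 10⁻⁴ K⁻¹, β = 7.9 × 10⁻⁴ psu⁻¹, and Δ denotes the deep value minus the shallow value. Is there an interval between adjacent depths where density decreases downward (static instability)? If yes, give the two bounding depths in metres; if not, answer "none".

none

Evaluate Δρ/ρ₀ = −αΔT + βΔS across each adjacent pair:
  62–114 m: −αΔT+βΔS = −(1.7 × 10⁻⁴)(-0.1)+(7.9 × 10⁻⁴)(+0.16) = 1.4 × 10⁻⁴ → stable
  114–138 m: −αΔT+βΔS = −(1.7 × 10⁻⁴)(-2.2)+(7.9 × 10⁻⁴)(+0.03) = 4.0 × 10⁻⁴ → stable
  138–246 m: −αΔT+βΔS = −(1.7 × 10⁻⁴)(-4.1)+(7.9 × 10⁻⁴)(+0.60) = 1.2 × 10⁻³ → stable
Every interval has Δρ > 0: the column is stably stratified throughout.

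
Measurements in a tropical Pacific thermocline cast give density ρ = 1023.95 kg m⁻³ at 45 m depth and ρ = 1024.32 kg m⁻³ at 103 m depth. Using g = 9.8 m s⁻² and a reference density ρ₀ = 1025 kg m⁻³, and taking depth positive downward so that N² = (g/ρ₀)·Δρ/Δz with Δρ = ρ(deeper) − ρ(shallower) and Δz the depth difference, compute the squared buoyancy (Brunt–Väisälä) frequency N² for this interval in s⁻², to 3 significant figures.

6.10 × 10⁻⁵ s⁻²

Δρ = 1024.32 − 1023.95 = 0.37 kg m⁻³ over Δz = 103 − 45 = 58 m.
N² = (9.8/1025) × (0.37/58) = 6.0992 × 10⁻⁵ s⁻² ≈ 6.10 × 10⁻⁵ s⁻².
Since Δρ > 0 the layer is stably stratified.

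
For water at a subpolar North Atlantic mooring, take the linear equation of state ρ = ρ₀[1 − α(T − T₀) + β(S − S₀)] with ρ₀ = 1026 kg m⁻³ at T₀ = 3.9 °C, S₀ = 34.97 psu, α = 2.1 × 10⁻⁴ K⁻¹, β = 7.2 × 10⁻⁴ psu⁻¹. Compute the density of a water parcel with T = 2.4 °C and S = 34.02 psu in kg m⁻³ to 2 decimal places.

T − T₀ = -1.5 K, S − S₀ = -0.95 psu.
Bracket = 1 − α·(-1.5) + β·(-0.95) = 1 + (-3.69 × 10⁻⁴) = 0.9996310.
ρ = 1026 × 0.9996310 = 1025.62 kg m⁻³.

1025.62 kg m⁻³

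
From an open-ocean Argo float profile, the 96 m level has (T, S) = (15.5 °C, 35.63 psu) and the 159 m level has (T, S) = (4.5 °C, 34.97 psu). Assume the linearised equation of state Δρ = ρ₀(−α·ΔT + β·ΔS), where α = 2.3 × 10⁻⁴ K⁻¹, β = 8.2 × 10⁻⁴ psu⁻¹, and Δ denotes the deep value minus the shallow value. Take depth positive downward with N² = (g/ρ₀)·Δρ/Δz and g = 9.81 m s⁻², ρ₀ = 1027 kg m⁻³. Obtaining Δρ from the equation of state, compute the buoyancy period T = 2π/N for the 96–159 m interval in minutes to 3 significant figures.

5.95 min

ΔT = -11.0 K, ΔS = -0.66 psu (deep − shallow).
Δρ/ρ₀ = −αΔT + βΔS = 2.53 × 10⁻³ − 5.412 × 10⁻⁴ = 1.9888 × 10⁻³, so Δρ ≈ 2.042 kg m⁻³.
N² = (g/ρ₀)·Δρ/Δz = g·(Δρ/ρ₀)/Δz = 9.81 × 1.9888 × 10⁻³ / 63 = 3.0968 × 10⁻⁴ s⁻².
N = √(3.0968 × 10⁻⁴) = 0.017598 rad s⁻¹ → T = 2π/N = 357.04 s = 5.9507 min ≈ 5.95 min.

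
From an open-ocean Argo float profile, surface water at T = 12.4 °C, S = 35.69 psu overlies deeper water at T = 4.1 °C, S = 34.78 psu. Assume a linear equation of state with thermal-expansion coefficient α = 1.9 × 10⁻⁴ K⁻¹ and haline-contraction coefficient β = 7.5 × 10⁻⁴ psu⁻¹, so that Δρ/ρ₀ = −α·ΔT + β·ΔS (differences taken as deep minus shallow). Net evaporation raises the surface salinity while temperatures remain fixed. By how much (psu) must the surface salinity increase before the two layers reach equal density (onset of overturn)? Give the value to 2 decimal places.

Neutral buoyancy requires −α(T_deep − T_surf) + β(S_deep − S_surf′) = 0.
S_surf′ = S_deep − (α/β)·ΔT = 34.78 − (1.9 × 10⁻⁴/7.5 × 10⁻⁴)·(-8.3) = 36.8827 psu.
Increase required: 36.8827 − 35.69 = 1.1927 psu.

1.19 psu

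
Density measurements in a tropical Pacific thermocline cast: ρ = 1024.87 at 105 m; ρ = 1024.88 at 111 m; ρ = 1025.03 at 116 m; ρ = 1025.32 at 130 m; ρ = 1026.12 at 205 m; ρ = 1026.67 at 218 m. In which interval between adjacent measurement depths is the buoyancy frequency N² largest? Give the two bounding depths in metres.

205–218 m

Compute the density gradient over each adjacent pair:
  105–111 m: Δρ/Δz = 0.01/6 = 1.7 × 10⁻³ kg m⁻⁴
  111–116 m: Δρ/Δz = 0.15/5 = 0.030 kg m⁻⁴
  116–130 m: Δρ/Δz = 0.29/14 = 0.021 kg m⁻⁴
  130–205 m: Δρ/Δz = 0.80/75 = 0.011 kg m⁻⁴
  205–218 m: Δρ/Δz = 0.55/13 = 0.042 kg m⁻⁴
The largest gradient is in the 205–218 m interval — the pycnocline.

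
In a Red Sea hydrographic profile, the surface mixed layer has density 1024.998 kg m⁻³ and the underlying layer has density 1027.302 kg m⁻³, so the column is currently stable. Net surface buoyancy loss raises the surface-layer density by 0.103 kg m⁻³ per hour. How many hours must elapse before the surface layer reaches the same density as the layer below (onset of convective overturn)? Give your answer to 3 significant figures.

22.4 hours

Density deficit of the surface layer: 1027.302 − 1024.998 = 2.304 kg m⁻³.
Required change = 2.304 / 0.103 = 22.4 hours.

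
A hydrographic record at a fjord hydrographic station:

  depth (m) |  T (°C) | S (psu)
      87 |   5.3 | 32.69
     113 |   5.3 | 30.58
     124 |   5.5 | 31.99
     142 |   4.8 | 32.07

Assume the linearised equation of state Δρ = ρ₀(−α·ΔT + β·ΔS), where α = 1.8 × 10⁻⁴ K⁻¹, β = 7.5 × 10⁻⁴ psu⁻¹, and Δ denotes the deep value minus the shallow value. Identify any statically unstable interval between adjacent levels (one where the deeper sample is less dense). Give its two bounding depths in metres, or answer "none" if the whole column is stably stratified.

Evaluate Δρ/ρ₀ = −αΔT + βΔS across each adjacent pair:
  87–113 m: −αΔT+βΔS = −(1.8 × 10⁻⁴)(+0.0)+(7.5 × 10⁻⁴)(-2.11) = -1.6 × 10⁻³ → UNSTABLE
  113–124 m: −αΔT+βΔS = −(1.8 × 10⁻⁴)(+0.2)+(7.5 × 10⁻⁴)(+1.41) = 1.0 × 10⁻³ → stable
  124–142 m: −αΔT+βΔS = −(1.8 × 10⁻⁴)(-0.7)+(7.5 × 10⁻⁴)(+0.08) = 1.9 × 10⁻⁴ → stable
The 87–113 m interval has Δρ < 0: lighter water underlies denser water.

87–113 m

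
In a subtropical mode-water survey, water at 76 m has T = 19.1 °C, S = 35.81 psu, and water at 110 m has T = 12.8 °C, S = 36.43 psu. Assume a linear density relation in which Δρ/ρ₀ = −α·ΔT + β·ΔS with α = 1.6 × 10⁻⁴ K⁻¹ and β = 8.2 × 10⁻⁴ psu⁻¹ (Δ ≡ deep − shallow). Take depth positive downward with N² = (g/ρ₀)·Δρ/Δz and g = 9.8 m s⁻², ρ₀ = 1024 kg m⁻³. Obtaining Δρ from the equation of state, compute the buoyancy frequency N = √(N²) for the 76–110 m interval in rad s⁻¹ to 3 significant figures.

ΔT = -6.3 K, ΔS = +0.62 psu (deep − shallow).
Δρ/ρ₀ = −αΔT + βΔS = 1.008 × 10⁻³ + 5.084 × 10⁻⁴ = 1.5164 × 10⁻³, so Δρ ≈ 1.553 kg m⁻³.
N² = (g/ρ₀)·Δρ/Δz = g·(Δρ/ρ₀)/Δz = 9.8 × 1.5164 × 10⁻³ / 34 = 4.3708 × 10⁻⁴ s⁻².
N = √(4.3708 × 10⁻⁴) = 0.020906 rad s⁻¹ ≈ 0.0209 rad s⁻¹.

0.0209 rad s⁻¹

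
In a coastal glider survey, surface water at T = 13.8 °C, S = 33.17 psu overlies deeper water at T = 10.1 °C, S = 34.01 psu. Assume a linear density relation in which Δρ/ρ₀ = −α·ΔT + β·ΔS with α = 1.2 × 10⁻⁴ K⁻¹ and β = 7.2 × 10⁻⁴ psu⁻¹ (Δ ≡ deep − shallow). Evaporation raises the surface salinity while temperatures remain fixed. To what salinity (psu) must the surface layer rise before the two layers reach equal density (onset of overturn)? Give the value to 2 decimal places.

Neutral buoyancy requires −α(T_deep − T_surf) + β(S_deep − S_surf′) = 0.
S_surf′ = S_deep − (α/β)·ΔT = 34.01 − (1.2 × 10⁻⁴/7.2 × 10⁻⁴)·(-3.7) = 34.6267 psu.
Increase required: 34.6267 − 33.17 = 1.4567 psu.

34.63 psu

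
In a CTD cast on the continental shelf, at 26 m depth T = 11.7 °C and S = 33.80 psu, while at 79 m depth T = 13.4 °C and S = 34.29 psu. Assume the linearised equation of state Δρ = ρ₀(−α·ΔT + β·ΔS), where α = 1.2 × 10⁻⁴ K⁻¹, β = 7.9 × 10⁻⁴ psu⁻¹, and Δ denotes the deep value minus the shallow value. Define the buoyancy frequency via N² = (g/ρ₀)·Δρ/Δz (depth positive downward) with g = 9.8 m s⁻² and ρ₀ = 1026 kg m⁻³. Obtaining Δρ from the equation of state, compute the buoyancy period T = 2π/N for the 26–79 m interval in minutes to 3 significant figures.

18.0 min

ΔT = +1.7 K, ΔS = +0.49 psu (deep − shallow).
Δρ/ρ₀ = −αΔT + βΔS = -2.04 × 10⁻⁴ + 3.871 × 10⁻⁴ = 1.831 × 10⁻⁴, so Δρ ≈ 0.1879 kg m⁻³.
N² = (g/ρ₀)·Δρ/Δz = g·(Δρ/ρ₀)/Δz = 9.8 × 1.831 × 10⁻⁴ / 53 = 3.3856 × 10⁻⁵ s⁻².
N = √(3.3856 × 10⁻⁵) = 5.8186 × 10⁻³ rad s⁻¹ → T = 2π/N = 1.0798 × 10³ s = 17.997 min ≈ 18.0 min.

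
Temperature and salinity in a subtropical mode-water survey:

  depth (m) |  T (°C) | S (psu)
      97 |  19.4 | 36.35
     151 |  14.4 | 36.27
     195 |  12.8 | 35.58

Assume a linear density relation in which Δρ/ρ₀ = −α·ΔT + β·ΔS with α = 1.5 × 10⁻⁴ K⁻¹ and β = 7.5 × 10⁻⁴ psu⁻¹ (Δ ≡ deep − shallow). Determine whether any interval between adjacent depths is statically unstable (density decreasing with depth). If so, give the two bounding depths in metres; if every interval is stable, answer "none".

Evaluate Δρ/ρ₀ = −αΔT + βΔS across each adjacent pair:
  97–151 m: −αΔT+βΔS = −(1.5 × 10⁻⁴)(-5.0)+(7.5 × 10⁻⁴)(-0.08) = 6.9 × 10⁻⁴ → stable
  151–195 m: −αΔT+βΔS = −(1.5 × 10⁻⁴)(-1.6)+(7.5 × 10⁻⁴)(-0.69) = -2.8 × 10⁻⁴ → UNSTABLE
The 151–195 m interval has Δρ < 0: lighter water underlies denser water.

151–195 m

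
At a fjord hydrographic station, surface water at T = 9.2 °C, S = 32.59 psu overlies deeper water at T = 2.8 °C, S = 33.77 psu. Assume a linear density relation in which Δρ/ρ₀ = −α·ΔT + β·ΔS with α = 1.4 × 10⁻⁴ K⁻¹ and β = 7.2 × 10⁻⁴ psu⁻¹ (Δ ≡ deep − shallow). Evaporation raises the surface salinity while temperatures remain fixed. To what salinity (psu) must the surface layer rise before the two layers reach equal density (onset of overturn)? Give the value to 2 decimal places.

Neutral buoyancy requires −α(T_deep − T_surf) + β(S_deep − S_surf′) = 0.
S_surf′ = S_deep − (α/β)·ΔT = 33.77 − (1.4 × 10⁻⁴/7.2 × 10⁻⁴)·(-6.4) = 35.0144 psu.
Increase required: 35.0144 − 32.59 = 2.4244 psu.

35.01 psu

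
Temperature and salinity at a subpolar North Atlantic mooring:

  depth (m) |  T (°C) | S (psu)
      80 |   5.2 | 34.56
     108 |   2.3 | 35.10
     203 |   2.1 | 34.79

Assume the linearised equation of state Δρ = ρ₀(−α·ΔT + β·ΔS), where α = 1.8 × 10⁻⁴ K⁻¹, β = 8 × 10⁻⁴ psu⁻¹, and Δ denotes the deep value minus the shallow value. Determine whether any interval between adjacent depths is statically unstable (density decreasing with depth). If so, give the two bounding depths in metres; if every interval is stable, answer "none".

108–203 m

Evaluate Δρ/ρ₀ = −αΔT + βΔS across each adjacent pair:
  80–108 m: −αΔT+βΔS = −(1.8 × 10⁻⁴)(-2.9)+(8 × 10⁻⁴)(+0.54) = 9.5 × 10⁻⁴ → stable
  108–203 m: −αΔT+βΔS = −(1.8 × 10⁻⁴)(-0.2)+(8 × 10⁻⁴)(-0.31) = -2.1 × 10⁻⁴ → UNSTABLE
The 108–203 m interval has Δρ < 0: lighter water underlies denser water.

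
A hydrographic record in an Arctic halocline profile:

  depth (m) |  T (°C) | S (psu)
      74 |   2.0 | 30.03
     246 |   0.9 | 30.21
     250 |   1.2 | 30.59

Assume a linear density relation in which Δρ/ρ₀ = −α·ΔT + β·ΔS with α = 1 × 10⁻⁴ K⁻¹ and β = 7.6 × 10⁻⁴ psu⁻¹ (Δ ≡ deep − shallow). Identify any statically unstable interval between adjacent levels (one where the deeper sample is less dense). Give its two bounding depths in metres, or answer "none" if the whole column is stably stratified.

Evaluate Δρ/ρ₀ = −αΔT + βΔS across each adjacent pair:
  74–246 m: −αΔT+βΔS = −(1 × 10⁻⁴)(-1.1)+(7.6 × 10⁻⁴)(+0.18) = 2.5 × 10⁻⁴ → stable
  246–250 m: −αΔT+βΔS = −(1 × 10⁻⁴)(+0.3)+(7.6 × 10⁻⁴)(+0.38) = 2.6 × 10⁻⁴ → stable
Every interval has Δρ > 0: the column is stably stratified throughout.

none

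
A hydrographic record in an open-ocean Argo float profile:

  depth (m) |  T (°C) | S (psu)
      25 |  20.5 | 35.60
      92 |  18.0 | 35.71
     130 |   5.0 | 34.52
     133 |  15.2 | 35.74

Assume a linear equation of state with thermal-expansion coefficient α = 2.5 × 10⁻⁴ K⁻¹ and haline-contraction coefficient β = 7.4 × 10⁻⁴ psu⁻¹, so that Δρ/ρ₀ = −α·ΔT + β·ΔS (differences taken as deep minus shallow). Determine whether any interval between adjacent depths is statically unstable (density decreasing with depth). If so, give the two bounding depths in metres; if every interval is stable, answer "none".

Evaluate Δρ/ρ₀ = −αΔT + βΔS across each adjacent pair:
  25–92 m: −αΔT+βΔS = −(2.5 × 10⁻⁴)(-2.5)+(7.4 × 10⁻⁴)(+0.11) = 7.1 × 10⁻⁴ → stable
  92–130 m: −αΔT+βΔS = −(2.5 × 10⁻⁴)(-13.0)+(7.4 × 10⁻⁴)(-1.19) = 2.4 × 10⁻³ → stable
  130–133 m: −αΔT+βΔS = −(2.5 × 10⁻⁴)(+10.2)+(7.4 × 10⁻⁴)(+1.22) = -1.6 × 10⁻³ → UNSTABLE
The 130–133 m interval has Δρ < 0: lighter water underlies denser water.

130–133 m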